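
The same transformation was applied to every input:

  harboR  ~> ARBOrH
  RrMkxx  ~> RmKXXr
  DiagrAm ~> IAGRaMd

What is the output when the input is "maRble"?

Each output is the input with this applied: flip the case of every letter, then move the first character to the end.
On "maRble": the first step gives "MArBLE", and the second then gives "ArBLEM".

ArBLEM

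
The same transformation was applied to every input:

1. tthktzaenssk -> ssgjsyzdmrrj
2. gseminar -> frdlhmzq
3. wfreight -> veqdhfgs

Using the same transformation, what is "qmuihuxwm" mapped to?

plthgtwvl

Each output is the input with this applied: shift every letter 1 place backward in the alphabet (wrapping around).
So "qmuihuxwm" becomes "plthgtwvl".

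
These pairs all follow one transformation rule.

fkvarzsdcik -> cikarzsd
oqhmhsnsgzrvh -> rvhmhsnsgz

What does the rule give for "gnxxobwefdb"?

fdbxobwe

The pattern: delete the first 3 characters, then move the last 3 characters to the front (rotate right by 3).
On "gnxxobwefdb": the first step gives "xobwefdb", and the second then gives "fdbxobwe".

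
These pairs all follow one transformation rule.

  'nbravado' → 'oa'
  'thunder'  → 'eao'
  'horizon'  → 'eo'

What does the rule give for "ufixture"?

Each output is the input with this applied: shift every letter 3 places backward in the alphabet (wrapping around), then keep only the vowels.
So "ufixture" becomes "uo".

uo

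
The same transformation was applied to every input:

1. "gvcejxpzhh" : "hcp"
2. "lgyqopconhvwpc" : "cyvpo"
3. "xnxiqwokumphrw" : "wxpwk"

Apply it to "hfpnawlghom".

What's happening: take characters alternately from the front and the back (1st, last, 2nd, 2nd-last, ...), then keep one character in every 3, starting at position 2 (positions 2nd, 5th, 8th, ...).
For "hfpnawlghom", step one produces "hmfophngalw"; step two turns that into "mpgw".

mpgw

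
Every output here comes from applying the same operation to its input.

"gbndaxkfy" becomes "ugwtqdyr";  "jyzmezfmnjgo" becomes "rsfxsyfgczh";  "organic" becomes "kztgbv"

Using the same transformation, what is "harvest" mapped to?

tkoxlm

The transformation: delete the first character, then shift every letter 7 places backward in the alphabet (wrapping around).
Doing the same to "harvest": "tkoxlm".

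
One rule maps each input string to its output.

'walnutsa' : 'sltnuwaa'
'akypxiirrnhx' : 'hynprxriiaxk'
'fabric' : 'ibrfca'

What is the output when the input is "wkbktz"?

Rule — take characters alternately from the front and the back (1st, last, 2nd, 2nd-last, ...), then move the first 3 characters to the end (rotate left by 3).
"wkbktz" → "wzktbk" → "tbkwzk".

tbkwzk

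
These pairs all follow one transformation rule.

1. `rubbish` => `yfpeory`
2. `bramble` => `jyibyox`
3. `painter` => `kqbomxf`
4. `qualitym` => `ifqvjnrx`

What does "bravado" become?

Looking at the pairs, the operation is to shift every letter 3 places backward in the alphabet (wrapping around), then move the first 3 characters to the end (rotate left by 3).
For "bravado" the result is "sxalyox".

sxalyox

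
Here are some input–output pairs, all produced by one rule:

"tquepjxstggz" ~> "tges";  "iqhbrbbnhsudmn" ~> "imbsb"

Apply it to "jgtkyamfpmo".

jmkm

What's happening: take characters alternately from the front and the back (1st, last, 2nd, 2nd-last, ...), then keep one character in every 3, starting at position 1 (positions 1st, 4th, 7th, ...).
Applying both steps to "jgtkyamfpmo": "jogmtpkfyma", then "jmkm".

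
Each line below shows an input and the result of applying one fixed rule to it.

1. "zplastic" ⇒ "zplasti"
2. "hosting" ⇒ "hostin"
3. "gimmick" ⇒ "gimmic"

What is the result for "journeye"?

Each output is the input with this applied: delete the last character.
Doing the same to "journeye": "journey".

journey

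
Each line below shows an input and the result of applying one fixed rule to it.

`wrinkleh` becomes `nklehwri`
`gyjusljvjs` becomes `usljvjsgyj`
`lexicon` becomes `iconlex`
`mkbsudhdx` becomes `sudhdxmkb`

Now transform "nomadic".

adicnom

The rule is to move the first 3 characters to the end (rotate left by 3).
Applying that to "nomadic" gives "adicnom".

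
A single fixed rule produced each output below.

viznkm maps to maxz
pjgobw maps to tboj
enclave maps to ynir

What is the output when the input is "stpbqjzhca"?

What's happening: shift every letter 13 places forward in the alphabet (wrapping around) — i.e. ROT13, then keep only the last 4 characters.
Applying both steps to "stpbqjzhca": "fgcodwmupn", then "mupn".
(Check on "pjgobw": → "cwtboj" → "tboj" ✓)

mupn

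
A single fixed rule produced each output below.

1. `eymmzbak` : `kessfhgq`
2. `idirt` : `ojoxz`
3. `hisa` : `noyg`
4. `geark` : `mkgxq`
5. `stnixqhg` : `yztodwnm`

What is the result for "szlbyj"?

In each case the input is transformed by: shift every letter 6 places forward in the alphabet (wrapping around).
So "szlbyj" becomes "yfrhep".

yfrhep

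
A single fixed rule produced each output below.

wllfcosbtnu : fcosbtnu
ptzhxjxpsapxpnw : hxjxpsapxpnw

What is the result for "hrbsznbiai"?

The pattern: delete the first 3 characters.
"hrbsznbiai" → "sznbiai".

sznbiai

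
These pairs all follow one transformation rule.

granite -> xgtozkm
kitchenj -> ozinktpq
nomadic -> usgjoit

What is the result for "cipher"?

ovnkxi

Rule — shift every letter 6 places forward in the alphabet (wrapping around), then move the first character to the end.
"cipher" → "iovnkx" → "ovnkxi".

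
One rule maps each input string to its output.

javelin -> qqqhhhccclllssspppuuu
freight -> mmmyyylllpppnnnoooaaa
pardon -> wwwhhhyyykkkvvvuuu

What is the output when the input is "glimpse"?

The transformation: shift every letter 7 places forward in the alphabet (wrapping around), then repeat every character 3 times.
Starting from "glimpse": after the first operation, "nsptwzl"; after the second, "nnnsssppptttwwwzzzlll".

nnnsssppptttwwwzzzlll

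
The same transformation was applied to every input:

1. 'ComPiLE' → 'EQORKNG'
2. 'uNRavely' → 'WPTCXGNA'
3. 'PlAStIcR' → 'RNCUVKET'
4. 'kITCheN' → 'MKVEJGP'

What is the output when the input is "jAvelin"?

LCXGNKP

What's happening: shift every letter 2 places forward in the alphabet (wrapping around), then convert every letter to uppercase.
"jAvelin" → "lCxgnkp" → "LCXGNKP".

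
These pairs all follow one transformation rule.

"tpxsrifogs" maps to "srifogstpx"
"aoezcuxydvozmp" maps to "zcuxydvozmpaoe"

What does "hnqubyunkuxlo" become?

ubyunkuxlohnq

Rule — move the first 3 characters to the end (rotate left by 3).
For "hnqubyunkuxlo" the result is "ubyunkuxlohnq".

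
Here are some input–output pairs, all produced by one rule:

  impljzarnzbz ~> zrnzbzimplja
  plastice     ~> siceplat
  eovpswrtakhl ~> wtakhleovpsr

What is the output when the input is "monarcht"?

The pattern: swap the front and back halves of the string, then swap the first and last characters.
"monarcht" → "achtmonr".

achtmonr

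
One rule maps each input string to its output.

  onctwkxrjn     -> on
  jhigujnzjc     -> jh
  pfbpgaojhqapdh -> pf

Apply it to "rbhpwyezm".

rb

In each case the input is transformed by: keep only the first 2 characters.
On "rbhpwyezm" that produces "rb".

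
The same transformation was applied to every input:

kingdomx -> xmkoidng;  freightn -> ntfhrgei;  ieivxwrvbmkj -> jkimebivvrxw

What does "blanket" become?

tebklna

Each output is the input with this applied: move the last character to the front, then take characters alternately from the front and the back (1st, last, 2nd, 2nd-last, ...).
"blanket" → "tblanke" → "tebklna".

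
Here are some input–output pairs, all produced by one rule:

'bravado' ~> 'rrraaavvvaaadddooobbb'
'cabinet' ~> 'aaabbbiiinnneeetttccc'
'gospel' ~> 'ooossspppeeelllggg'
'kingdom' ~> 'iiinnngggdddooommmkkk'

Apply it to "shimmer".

hhhiiimmmmmmeeerrrsss

The rule is to move the first character to the end, then repeat every character 3 times.
"shimmer" → "hhhiiimmmmmmeeerrrsss".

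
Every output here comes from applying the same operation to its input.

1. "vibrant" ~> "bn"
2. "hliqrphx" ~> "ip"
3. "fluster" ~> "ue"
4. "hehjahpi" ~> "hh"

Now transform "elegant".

en

In each case the input is transformed by: keep one character in every 3, starting at position 3 (positions 3rd, 6th, 9th, ...).
For "elegant" the result is "en".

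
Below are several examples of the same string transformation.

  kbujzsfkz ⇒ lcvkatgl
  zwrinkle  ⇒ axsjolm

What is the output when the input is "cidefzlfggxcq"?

djefgamghhyd

The pattern: delete the last character, then shift every letter 1 place forward in the alphabet (wrapping around).
On "cidefzlfggxcq": the first step gives "cidefzlfggxc", and the second then gives "djefgamghhyd".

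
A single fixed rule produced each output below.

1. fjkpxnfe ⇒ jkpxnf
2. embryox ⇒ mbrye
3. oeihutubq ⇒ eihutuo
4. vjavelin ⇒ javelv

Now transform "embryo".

mbre

Looking at the pairs, the operation is to delete the last 2 characters, then move the first character to the end.
For "embryo" the result is "mbre".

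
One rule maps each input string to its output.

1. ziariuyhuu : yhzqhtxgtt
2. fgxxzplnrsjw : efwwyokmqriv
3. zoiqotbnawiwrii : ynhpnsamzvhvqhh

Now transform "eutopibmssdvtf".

dtsnohalrrcuse

The rule is to shift every letter 1 place backward in the alphabet (wrapping around).
On "eutopibmssdvtf" that produces "dtsnohalrrcuse".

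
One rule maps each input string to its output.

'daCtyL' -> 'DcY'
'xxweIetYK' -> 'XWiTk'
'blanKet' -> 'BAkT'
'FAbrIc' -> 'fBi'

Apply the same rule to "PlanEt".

The transformation: keep every other character starting from the first (positions 1st, 3rd, 5th, ...), then flip the case of every letter.
Working it through for "PlanEt": intermediate "PaE", final "pAe".

pAe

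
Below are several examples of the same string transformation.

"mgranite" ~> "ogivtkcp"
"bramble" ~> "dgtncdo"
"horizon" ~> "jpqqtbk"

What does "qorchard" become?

The pattern: take characters alternately from the front and the back (1st, last, 2nd, 2nd-last, ...), then shift every letter 2 places forward in the alphabet (wrapping around).
For "qorchard", step one produces "qdorrach"; step two turns that into "sfqttcej".

sfqttcej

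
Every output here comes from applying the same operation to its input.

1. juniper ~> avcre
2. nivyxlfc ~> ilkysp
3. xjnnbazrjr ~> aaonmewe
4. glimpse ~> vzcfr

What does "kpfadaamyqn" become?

snqnnzlda

Each output is the input with this applied: delete the first 2 characters, then shift every letter 13 places forward in the alphabet (wrapping around) — i.e. ROT13.
"kpfadaamyqn" → "snqnnzlda".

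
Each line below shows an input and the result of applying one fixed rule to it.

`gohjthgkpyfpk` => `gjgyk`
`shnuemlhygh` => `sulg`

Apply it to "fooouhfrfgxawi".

The rule is to keep one character in every 3, starting at position 1 (positions 1st, 4th, 7th, ...).
For "fooouhfrfgxawi" the result is "fofgw".

fofgw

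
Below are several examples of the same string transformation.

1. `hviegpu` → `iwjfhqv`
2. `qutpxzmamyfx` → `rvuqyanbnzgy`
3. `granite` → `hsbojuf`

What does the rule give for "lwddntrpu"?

Looking at the pairs, the operation is to shift every letter 1 place forward in the alphabet (wrapping around).
Applying that to "lwddntrpu" gives "mxeeousqv".

mxeeousqv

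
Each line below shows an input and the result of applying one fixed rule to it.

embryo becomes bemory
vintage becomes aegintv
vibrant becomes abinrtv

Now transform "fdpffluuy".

The transformation: sort the characters into alphabetical order.
Applying that to "fdpffluuy" gives "dffflpuuy".

dffflpuuy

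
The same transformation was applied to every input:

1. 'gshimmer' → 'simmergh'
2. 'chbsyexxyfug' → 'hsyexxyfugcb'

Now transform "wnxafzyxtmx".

nafzyxtmxwx

The rule is to move the first 2 characters to the end (rotate left by 2), then swap the first and last characters.
Starting from "wnxafzyxtmx": after the first operation, "xafzyxtmxwn"; after the second, "nafzyxtmxwx".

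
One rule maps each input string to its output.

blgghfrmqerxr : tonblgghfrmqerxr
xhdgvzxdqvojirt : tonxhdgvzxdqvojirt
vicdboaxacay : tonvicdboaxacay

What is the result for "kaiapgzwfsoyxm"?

Each output is the input with this applied: prepend "ton".
For "kaiapgzwfsoyxm" the result is "tonkaiapgzwfsoyxm".

tonkaiapgzwfsoyxm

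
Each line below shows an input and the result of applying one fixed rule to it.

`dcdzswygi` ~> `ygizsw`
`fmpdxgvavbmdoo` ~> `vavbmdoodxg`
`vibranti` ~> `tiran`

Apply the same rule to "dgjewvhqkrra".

hqkrraewv

Looking at the pairs, the operation is to delete the first 3 characters, then move the first 3 characters to the end (rotate left by 3).
"dgjewvhqkrra" → "ewvhqkrra" → "hqkrraewv".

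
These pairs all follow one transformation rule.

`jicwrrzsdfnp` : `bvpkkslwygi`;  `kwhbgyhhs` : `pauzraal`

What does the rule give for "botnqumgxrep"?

What's happening: delete the first character, then shift every letter 7 places backward in the alphabet (wrapping around).
For "botnqumgxrep", step one produces "otnqumgxrep"; step two turns that into "hmgjnfzqkxi".
(Check on "kwhbgyhhs": → "whbgyhhs" → "pauzraal" ✓)

hmgjnfzqkxi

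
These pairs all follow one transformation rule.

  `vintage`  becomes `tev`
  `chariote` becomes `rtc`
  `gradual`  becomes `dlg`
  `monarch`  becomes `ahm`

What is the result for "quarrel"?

rlq

The pattern: keep one character in every 3, starting at position 1 (positions 1st, 4th, 7th, ...), then move the first character to the end.
"quarrel" → "qrl" → "rlq".
(Check on "monarch": → "mah" → "ahm" ✓)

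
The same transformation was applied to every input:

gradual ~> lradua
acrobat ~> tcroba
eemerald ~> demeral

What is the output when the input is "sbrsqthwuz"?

What's happening: swap the first and last characters, then delete the last character.
Doing the same to "sbrsqthwuz": "zbrsqthwu".

zbrsqthwu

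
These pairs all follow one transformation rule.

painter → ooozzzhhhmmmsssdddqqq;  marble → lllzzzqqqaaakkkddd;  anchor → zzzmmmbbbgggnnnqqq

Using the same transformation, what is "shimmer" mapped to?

In each case the input is transformed by: repeat every character 3 times, then shift every letter 1 place backward in the alphabet (wrapping around).
Starting from "shimmer": after the first operation, "ssshhhiiimmmmmmeeerrr"; after the second, "rrrggghhhlllllldddqqq".
(Check on "anchor": → "aaannnccchhhooorrr" → "zzzmmmbbbgggnnnqqq" ✓)

rrrggghhhlllllldddqqq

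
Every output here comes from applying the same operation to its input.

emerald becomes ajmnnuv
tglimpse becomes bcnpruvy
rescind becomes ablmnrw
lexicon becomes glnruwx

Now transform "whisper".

abfnqry

Rule — shift every letter 9 places forward in the alphabet (wrapping around), then sort the characters into alphabetical order.
Working it through for "whisper": intermediate "fqrbyna", final "abfnqry".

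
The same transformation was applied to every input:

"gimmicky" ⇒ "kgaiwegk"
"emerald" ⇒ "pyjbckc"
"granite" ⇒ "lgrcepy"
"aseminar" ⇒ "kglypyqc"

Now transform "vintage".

ryectgl

The transformation: shift every letter 2 places backward in the alphabet (wrapping around), then move the first 3 characters to the end (rotate left by 3).
"vintage" → "tglryec" → "ryectgl".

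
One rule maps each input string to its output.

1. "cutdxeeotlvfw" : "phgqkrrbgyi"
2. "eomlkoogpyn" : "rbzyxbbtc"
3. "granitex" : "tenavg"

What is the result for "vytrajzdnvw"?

ilgenwmqa

Rule — shift every letter 13 places forward in the alphabet (wrapping around) — i.e. ROT13, then delete the last 2 characters.
Working it through for "vytrajzdnvw": intermediate "ilgenwmqaij", final "ilgenwmqa".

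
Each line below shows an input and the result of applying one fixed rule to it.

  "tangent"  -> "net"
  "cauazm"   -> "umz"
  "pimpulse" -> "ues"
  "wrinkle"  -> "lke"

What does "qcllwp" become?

lpw

The rule is to swap each adjacent pair of characters (1↔2, 3↔4, ...), then keep only the last 3 characters.
For "qcllwp", step one produces "cqllpw"; step two turns that into "lpw".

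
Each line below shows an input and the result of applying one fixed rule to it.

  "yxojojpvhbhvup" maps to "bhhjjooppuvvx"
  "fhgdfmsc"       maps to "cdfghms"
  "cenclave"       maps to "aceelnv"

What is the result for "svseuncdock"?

ccdeknosuv

Looking at the pairs, the operation is to delete the first character, then sort the characters into alphabetical order.
Working it through for "svseuncdock": intermediate "vseuncdock", final "ccdeknosuv".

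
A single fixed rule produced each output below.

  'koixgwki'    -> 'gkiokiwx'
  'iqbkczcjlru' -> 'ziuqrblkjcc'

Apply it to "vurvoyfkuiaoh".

fvhuoraviouyk

What's happening: take characters alternately from the front and the back (1st, last, 2nd, 2nd-last, ...), then move the last character to the front.
On "vurvoyfkuiaoh": the first step gives "vhuoraviouykf", and the second then gives "fvhuoraviouyk".
(Check on "iqbkczcjlru": → "iuqrblkjccz" → "ziuqrblkjcc" ✓)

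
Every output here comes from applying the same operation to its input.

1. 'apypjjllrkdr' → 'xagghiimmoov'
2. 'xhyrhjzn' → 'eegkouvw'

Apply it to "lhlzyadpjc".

xzaegiimvw

Looking at the pairs, the operation is to sort the characters into alphabetical order, then shift every letter 3 places backward in the alphabet (wrapping around).
On "lhlzyadpjc": the first step gives "acdhjllpyz", and the second then gives "xzaegiimvw".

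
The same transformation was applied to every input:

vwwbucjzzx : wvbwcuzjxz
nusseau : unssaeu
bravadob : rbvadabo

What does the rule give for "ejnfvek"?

Each output is the input with this applied: swap each adjacent pair of characters (1↔2, 3↔4, ...).
Applying that to "ejnfvek" gives "jefnevk".

jefnevk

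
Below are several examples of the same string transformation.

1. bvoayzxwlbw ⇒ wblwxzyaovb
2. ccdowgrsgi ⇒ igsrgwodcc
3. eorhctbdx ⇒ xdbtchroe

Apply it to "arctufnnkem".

meknnfutcra

Each output is the input with this applied: reverse the string.
Applying that to "arctufnnkem" gives "meknnfutcra".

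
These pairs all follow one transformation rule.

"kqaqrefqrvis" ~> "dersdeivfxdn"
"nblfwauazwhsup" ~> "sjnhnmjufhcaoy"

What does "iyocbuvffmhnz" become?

pohisszuamvlb

Looking at the pairs, the operation is to move the first 3 characters to the end (rotate left by 3), then shift every letter 13 places forward in the alphabet (wrapping around) — i.e. ROT13.
Applying both steps to "iyocbuvffmhnz": "cbuvffmhnziyo", then "pohisszuamvlb".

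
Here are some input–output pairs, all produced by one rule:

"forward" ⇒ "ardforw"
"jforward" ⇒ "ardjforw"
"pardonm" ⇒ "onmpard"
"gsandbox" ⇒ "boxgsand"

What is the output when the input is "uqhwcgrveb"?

Each output is the input with this applied: move the last 3 characters to the front (rotate right by 3).
On "uqhwcgrveb" that produces "vebuqhwcgr".

vebuqhwcgr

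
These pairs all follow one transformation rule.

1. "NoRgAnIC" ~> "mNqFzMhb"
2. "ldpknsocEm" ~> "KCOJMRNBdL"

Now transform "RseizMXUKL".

qRDHYlwtjk

Looking at the pairs, the operation is to shift every letter 1 place backward in the alphabet (wrapping around), then flip the case of every letter.
Working it through for "RseizMXUKL": intermediate "QrdhyLWTJK", final "qRDHYlwtjk".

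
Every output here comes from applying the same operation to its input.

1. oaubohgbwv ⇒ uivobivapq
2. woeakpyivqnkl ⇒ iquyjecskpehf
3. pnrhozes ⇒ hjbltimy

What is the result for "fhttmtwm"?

What's happening: shift every letter 6 places backward in the alphabet (wrapping around), then swap each adjacent pair of characters (1↔2, 3↔4, ...).
Applying that to "fhttmtwm" gives "bznnnggq".
(Check on "pnrhozes": → "jhlbitym" → "hjbltimy" ✓)

bznnnggq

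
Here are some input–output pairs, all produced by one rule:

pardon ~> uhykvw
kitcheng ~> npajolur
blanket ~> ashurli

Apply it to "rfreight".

The rule is to swap the first and last characters, then shift every letter 7 places forward in the alphabet (wrapping around).
Working it through for "rfreight": intermediate "tfreighr", final "amylpnoy".

amylpnoy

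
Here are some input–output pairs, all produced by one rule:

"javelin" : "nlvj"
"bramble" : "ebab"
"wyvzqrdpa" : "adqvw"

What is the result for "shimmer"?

Each output is the input with this applied: keep every other character starting from the first (positions 1st, 3rd, 5th, ...), then reverse the string.
On "shimmer": the first step gives "simr", and the second then gives "rmis".

rmis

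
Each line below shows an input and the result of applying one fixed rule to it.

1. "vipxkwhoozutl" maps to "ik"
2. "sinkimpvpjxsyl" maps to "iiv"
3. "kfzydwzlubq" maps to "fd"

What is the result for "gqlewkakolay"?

qw

The rule is to keep one character in every 3, starting at position 2 (positions 2nd, 5th, 8th, ...), then delete the last 2 characters.
Working it through for "gqlewkakolay": intermediate "qwka", final "qw".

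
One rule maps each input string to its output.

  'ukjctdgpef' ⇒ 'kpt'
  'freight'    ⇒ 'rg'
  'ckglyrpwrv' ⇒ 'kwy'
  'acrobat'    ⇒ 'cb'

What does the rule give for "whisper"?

hp

Each output is the input with this applied: take characters alternately from the front and the back (1st, last, 2nd, 2nd-last, ...), then keep one character in every 3, starting at position 3 (positions 3rd, 6th, 9th, ...).
"whisper" → "wrheips" → "hp".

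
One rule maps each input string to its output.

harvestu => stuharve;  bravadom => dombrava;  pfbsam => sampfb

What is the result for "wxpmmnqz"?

nqzwxpmm

The rule is to move the last 3 characters to the front (rotate right by 3).
Doing the same to "wxpmmnqz": "nqzwxpmm".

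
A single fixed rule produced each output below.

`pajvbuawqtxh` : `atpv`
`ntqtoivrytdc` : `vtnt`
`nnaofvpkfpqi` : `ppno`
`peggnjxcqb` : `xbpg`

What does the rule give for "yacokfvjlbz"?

vbyo

What's happening: keep one character in every 3, starting at position 1 (positions 1st, 4th, 7th, ...), then move the first 2 characters to the end (rotate left by 2).
"yacokfvjlbz" → "vbyo".
(Check on "nnaofvpkfpqi": → "nopp" → "ppno" ✓)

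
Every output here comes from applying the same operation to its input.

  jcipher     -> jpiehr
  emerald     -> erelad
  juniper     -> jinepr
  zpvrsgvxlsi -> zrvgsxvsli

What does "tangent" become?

tgnnet

The pattern: swap each adjacent pair of characters (1↔2, 3↔4, ...), then delete the first character.
For "tangent", step one produces "atgnnet"; step two turns that into "tgnnet".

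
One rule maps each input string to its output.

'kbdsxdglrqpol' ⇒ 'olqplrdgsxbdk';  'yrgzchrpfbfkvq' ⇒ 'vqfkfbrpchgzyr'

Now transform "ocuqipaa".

Looking at the pairs, the operation is to reverse the string, then swap each adjacent pair of characters (1↔2, 3↔4, ...).
"ocuqipaa" → "aaipuqoc".

aaipuqoc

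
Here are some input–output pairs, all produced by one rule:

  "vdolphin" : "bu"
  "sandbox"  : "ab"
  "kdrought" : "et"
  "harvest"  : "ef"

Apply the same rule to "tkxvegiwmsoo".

What's happening: keep one character in every 3, starting at position 3 (positions 3rd, 6th, 9th, ...), then shift every letter 13 places forward in the alphabet (wrapping around) — i.e. ROT13.
Working it through for "tkxvegiwmsoo": intermediate "xgmo", final "ktzb".
(Check on "kdrought": → "rg" → "et" ✓)

ktzb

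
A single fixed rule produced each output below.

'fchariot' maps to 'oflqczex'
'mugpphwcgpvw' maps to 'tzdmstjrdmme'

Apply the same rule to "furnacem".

xzbjcrok

The rule is to swap the front and back halves of the string, then shift every letter 3 places backward in the alphabet (wrapping around).
Applying both steps to "furnacem": "acemfurn", then "xzbjcrok".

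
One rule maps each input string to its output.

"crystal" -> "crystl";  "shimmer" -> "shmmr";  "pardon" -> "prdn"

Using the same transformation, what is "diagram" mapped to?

dgrm

Each output is the input with this applied: remove every vowel.
So "diagram" becomes "dgrm".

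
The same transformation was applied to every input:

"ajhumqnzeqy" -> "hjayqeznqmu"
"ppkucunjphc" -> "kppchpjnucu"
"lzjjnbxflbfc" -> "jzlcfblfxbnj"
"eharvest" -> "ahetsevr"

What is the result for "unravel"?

rnuleva

The transformation: reverse the string, then move the last 3 characters to the front (rotate right by 3).
Applying that to "unravel" gives "rnuleva".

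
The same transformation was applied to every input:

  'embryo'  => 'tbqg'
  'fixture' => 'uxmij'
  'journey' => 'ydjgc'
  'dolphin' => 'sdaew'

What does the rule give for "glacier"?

vaprx

What's happening: delete the last 2 characters, then shift every letter 11 places backward in the alphabet (wrapping around).
For "glacier" the result is "vaprx".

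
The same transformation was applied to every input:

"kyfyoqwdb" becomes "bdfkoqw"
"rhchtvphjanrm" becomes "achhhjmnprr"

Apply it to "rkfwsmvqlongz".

Each output is the input with this applied: sort the characters into alphabetical order, then delete the last 2 characters.
On "rkfwsmvqlongz": the first step gives "fgklmnoqrsvwz", and the second then gives "fgklmnoqrsv".
(Check on "kyfyoqwdb": → "bdfkoqwyy" → "bdfkoqw" ✓)

fgklmnoqrsv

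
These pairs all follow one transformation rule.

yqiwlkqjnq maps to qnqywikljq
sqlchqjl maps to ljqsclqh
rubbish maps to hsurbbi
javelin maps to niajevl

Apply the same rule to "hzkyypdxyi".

In each case the input is transformed by: move the last 2 characters to the front (rotate right by 2), then swap each adjacent pair of characters (1↔2, 3↔4, ...).
Starting from "hzkyypdxyi": after the first operation, "yihzkyypdx"; after the second, "iyzhykpyxd".

iyzhykpyxd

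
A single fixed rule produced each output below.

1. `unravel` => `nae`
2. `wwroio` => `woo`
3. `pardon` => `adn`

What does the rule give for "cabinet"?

What's happening: keep every other character starting from the second (positions 2nd, 4th, 6th, ...).
Applying that to "cabinet" gives "aie".

aie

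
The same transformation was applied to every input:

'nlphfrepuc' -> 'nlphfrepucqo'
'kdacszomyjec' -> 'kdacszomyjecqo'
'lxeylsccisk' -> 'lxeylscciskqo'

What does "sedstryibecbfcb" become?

Each output is the input with this applied: append "qo".
Doing the same to "sedstryibecbfcb": "sedstryibecbfcbqo".

sedstryibecbfcbqo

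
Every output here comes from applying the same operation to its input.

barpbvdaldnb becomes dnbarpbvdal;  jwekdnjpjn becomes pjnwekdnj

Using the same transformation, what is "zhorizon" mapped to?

zonhori

In each case the input is transformed by: delete the first character, then move the last 3 characters to the front (rotate right by 3).
Applying both steps to "zhorizon": "horizon", then "zonhori".
(Check on "jwekdnjpjn": → "wekdnjpjn" → "pjnwekdnj" ✓)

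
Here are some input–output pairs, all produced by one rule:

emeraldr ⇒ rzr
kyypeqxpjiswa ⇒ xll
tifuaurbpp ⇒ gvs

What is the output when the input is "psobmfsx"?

cfb

The transformation: shift every letter 13 places forward in the alphabet (wrapping around) — i.e. ROT13, then keep only the first 3 characters.
"psobmfsx" → "cfbozsfk" → "cfb".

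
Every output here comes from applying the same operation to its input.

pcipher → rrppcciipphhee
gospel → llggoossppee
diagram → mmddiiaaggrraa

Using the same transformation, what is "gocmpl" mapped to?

The pattern: double every character, then move the last 2 characters to the front (rotate right by 2).
Starting from "gocmpl": after the first operation, "ggooccmmppll"; after the second, "llggooccmmpp".

llggooccmmpp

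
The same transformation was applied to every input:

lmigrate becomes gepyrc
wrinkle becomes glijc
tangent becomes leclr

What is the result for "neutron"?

In each case the input is transformed by: delete the first 2 characters, then shift every letter 2 places backward in the alphabet (wrapping around).
Working it through for "neutron": intermediate "utron", final "srpml".

srpml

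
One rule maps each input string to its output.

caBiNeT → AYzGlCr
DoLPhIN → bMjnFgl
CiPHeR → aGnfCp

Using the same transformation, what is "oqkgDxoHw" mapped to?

MOIEbVMfU

Each output is the input with this applied: shift every letter 2 places backward in the alphabet (wrapping around), then flip the case of every letter.
Doing the same to "oqkgDxoHw": "MOIEbVMfU".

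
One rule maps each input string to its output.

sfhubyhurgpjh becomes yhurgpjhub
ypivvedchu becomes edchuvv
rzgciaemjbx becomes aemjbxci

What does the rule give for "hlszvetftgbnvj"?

etftgbnvjzv

Each output is the input with this applied: delete the first 3 characters, then move the first 2 characters to the end (rotate left by 2).
Starting from "hlszvetftgbnvj": after the first operation, "zvetftgbnvj"; after the second, "etftgbnvjzv".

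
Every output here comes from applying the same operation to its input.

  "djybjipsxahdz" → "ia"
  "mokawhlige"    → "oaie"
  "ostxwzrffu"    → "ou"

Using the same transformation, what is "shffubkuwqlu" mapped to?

In each case the input is transformed by: keep only the vowels.
So "shffubkuwqlu" becomes "uuu".

uuu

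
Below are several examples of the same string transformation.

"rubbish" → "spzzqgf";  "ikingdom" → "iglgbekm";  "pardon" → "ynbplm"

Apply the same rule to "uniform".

In each case the input is transformed by: shift every letter 2 places backward in the alphabet (wrapping around), then swap each adjacent pair of characters (1↔2, 3↔4, ...).
Working it through for "uniform": intermediate "slgdmpk", final "lsdgpmk".

lsdgpmk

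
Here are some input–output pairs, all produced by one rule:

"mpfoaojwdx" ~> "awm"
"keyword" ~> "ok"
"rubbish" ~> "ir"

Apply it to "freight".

Each output is the input with this applied: move the first 2 characters to the end (rotate left by 2), then keep one character in every 3, starting at position 3 (positions 3rd, 6th, 9th, ...).
For "freight" the result is "gf".

gf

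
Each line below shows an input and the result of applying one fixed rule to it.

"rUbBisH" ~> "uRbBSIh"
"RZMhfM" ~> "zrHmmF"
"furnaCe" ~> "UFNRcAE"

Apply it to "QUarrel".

uqRAERL

Each output is the input with this applied: flip the case of every letter, then swap each adjacent pair of characters (1↔2, 3↔4, ...).
For "QUarrel", step one produces "quARREL"; step two turns that into "uqRAERL".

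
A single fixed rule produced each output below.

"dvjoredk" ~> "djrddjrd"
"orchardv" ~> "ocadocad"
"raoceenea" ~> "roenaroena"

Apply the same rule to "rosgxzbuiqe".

rsxbiersxbie

Looking at the pairs, the operation is to keep every other character starting from the first (positions 1st, 3rd, 5th, ...), then write the whole string twice.
For "rosgxzbuiqe", step one produces "rsxbie"; step two turns that into "rsxbiersxbie".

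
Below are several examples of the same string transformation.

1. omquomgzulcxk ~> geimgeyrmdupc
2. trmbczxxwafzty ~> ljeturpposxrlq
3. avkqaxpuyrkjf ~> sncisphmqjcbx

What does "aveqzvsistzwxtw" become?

The pattern: shift every letter 8 places backward in the alphabet (wrapping around).
Applying that to "aveqzvsistzwxtw" gives "snwirnkaklroplo".

snwirnkaklroplo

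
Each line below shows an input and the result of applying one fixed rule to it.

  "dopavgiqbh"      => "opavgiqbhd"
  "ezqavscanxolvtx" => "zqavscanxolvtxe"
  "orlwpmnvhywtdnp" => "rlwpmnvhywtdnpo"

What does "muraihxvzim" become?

uraihxvzimm

Looking at the pairs, the operation is to move the first character to the end.
So "muraihxvzim" becomes "uraihxvzimm".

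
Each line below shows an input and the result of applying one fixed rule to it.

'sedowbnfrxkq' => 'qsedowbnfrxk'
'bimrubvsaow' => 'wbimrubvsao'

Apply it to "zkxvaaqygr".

Rule — move the last character to the front.
For "zkxvaaqygr" the result is "rzkxvaaqyg".

rzkxvaaqyg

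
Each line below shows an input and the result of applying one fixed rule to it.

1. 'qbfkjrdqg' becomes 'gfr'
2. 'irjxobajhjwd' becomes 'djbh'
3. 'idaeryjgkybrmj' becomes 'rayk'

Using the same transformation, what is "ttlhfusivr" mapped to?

Looking at the pairs, the operation is to keep one character in every 3, starting at position 3 (positions 3rd, 6th, 9th, ...), then move the last character to the front.
For "ttlhfusivr", step one produces "luv"; step two turns that into "vlu".

vlu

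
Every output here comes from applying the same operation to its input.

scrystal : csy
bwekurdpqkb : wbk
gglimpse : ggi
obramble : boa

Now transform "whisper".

hws

The transformation: swap each adjacent pair of characters (1↔2, 3↔4, ...), then keep only the first 3 characters.
For "whisper", step one produces "hwsiepr"; step two turns that into "hws".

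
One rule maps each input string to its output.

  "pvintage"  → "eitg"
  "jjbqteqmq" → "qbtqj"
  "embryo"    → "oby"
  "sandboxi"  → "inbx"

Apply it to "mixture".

exum

Looking at the pairs, the operation is to swap the first and last characters, then keep every other character starting from the first (positions 1st, 3rd, 5th, ...).
On "mixture" that produces "exum".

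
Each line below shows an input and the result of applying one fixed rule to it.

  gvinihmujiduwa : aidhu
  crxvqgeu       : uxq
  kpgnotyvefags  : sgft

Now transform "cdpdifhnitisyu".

Each output is the input with this applied: take characters alternately from the front and the back (1st, last, 2nd, 2nd-last, ...), then keep one character in every 3, starting at position 2 (positions 2nd, 5th, 8th, ...).
Applying both steps to "cdpdifhnitisyu": "cudypsdiitfihn", then "upifn".

upifn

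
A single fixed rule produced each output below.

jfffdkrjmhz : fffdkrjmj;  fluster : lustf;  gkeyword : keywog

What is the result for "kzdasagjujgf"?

zdasagjujk

Looking at the pairs, the operation is to delete the last 2 characters, then move the first character to the end.
On "kzdasagjujgf" that produces "zdasagjujk".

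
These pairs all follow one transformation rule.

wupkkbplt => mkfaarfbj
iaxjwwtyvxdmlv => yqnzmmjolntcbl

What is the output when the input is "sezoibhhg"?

In each case the input is transformed by: shift every letter 10 places backward in the alphabet (wrapping around).
Applying that to "sezoibhhg" gives "iupeyrxxw".

iupeyrxxw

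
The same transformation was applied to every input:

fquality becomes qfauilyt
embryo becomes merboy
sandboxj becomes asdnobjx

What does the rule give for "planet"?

Each output is the input with this applied: swap each adjacent pair of characters (1↔2, 3↔4, ...).
For "planet" the result is "lpnate".

lpnate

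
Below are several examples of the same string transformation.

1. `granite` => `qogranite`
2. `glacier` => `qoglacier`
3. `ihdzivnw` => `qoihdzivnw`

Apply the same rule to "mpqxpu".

What's happening: prepend "qo".
Doing the same to "mpqxpu": "qompqxpu".

qompqxpu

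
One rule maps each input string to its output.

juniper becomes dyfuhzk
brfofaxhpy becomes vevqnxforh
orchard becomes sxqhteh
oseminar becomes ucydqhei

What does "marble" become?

hrbucq

Each output is the input with this applied: move the first 2 characters to the end (rotate left by 2), then shift every letter 10 places backward in the alphabet (wrapping around).
"marble" → "rblema" → "hrbucq".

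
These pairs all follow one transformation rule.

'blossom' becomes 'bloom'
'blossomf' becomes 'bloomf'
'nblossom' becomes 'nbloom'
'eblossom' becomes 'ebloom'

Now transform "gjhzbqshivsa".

gjhzbqhiva

The pattern: remove every "s".
Applying that to "gjhzbqshivsa" gives "gjhzbqhiva".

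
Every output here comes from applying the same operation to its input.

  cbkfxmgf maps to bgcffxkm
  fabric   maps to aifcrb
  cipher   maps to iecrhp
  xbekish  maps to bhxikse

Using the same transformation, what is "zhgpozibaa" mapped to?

hazapigbzo

The pattern: swap each adjacent pair of characters (1↔2, 3↔4, ...), then take characters alternately from the front and the back (1st, last, 2nd, 2nd-last, ...).
For "zhgpozibaa", step one produces "hzpgzobiaa"; step two turns that into "hazapigbzo".
(Check on "xbekish": → "bxkesih" → "bhxikse" ✓)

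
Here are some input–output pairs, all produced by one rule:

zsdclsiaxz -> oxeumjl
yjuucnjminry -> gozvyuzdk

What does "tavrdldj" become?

dpxpv

The transformation: delete the first 3 characters, then shift every letter 12 places forward in the alphabet (wrapping around).
"tavrdldj" → "rdldj" → "dpxpv".
(Check on "zsdclsiaxz": → "clsiaxz" → "oxeumjl" ✓)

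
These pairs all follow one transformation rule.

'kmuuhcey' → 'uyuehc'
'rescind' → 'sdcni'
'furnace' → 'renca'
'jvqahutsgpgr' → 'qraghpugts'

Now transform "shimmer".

The pattern: delete the first 2 characters, then take characters alternately from the front and the back (1st, last, 2nd, 2nd-last, ...).
"shimmer" → "immer" → "irmem".

irmem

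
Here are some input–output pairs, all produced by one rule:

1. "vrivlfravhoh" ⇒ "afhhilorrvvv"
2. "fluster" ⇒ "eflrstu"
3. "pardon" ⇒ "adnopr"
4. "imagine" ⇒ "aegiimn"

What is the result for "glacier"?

Rule — sort the characters into alphabetical order.
So "glacier" becomes "acegilr".

acegilr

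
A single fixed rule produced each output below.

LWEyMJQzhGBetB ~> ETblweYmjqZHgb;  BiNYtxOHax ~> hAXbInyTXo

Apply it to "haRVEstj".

STJHArve

Rule — move the last 3 characters to the front (rotate right by 3), then flip the case of every letter.
Starting from "haRVEstj": after the first operation, "stjhaRVE"; after the second, "STJHArve".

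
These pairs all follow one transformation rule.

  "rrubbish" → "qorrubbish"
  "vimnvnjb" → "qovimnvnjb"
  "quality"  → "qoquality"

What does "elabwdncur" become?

qoelabwdncur

In each case the input is transformed by: prepend "qo".
Applying that to "elabwdncur" gives "qoelabwdncur".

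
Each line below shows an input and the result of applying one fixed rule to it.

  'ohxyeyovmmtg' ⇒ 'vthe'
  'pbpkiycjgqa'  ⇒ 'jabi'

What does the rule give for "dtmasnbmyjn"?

mnts

Each output is the input with this applied: keep one character in every 3, starting at position 2 (positions 2nd, 5th, 8th, ...), then move the first 2 characters to the end (rotate left by 2).
"dtmasnbmyjn" → "tsmn" → "mnts".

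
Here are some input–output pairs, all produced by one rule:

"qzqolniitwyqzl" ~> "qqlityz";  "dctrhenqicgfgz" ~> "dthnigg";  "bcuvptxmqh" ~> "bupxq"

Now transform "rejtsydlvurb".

Each output is the input with this applied: keep every other character starting from the first (positions 1st, 3rd, 5th, ...).
So "rejtsydlvurb" becomes "rjsdvr".

rjsdvr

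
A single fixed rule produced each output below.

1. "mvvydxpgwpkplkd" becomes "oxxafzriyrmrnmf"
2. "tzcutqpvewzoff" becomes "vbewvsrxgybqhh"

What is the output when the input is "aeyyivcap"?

Looking at the pairs, the operation is to shift every letter 2 places forward in the alphabet (wrapping around).
Doing the same to "aeyyivcap": "cgaakxecr".

cgaakxecr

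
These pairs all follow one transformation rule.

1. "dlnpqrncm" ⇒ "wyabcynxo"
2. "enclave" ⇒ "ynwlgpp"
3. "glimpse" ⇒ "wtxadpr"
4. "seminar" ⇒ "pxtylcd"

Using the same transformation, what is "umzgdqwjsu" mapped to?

The rule is to move the first character to the end, then shift every letter 11 places forward in the alphabet (wrapping around).
Working it through for "umzgdqwjsu": intermediate "mzgdqwjsuu", final "xkrobhudff".
(Check on "dlnpqrncm": → "lnpqrncmd" → "wyabcynxo" ✓)

xkrobhudff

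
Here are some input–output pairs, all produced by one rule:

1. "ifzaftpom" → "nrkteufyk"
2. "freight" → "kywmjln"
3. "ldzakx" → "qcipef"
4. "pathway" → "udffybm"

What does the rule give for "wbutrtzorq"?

bvgwztyewy

The rule is to shift every letter 5 places forward in the alphabet (wrapping around), then take characters alternately from the front and the back (1st, last, 2nd, 2nd-last, ...).
"wbutrtzorq" → "bgzywyetwv" → "bvgwztyewy".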